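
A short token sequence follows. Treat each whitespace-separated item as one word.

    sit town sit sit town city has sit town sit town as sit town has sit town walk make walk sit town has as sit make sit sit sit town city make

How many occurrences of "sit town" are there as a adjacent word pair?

8

Scanning the 31 overlapping bigram windows for "sit town":
  position 1–2: sit town
  position 4–5: sit town
  position 8–9: sit town
  position 10–11: sit town
  position 13–14: sit town
  position 16–17: sit town
  position 21–22: sit town
  position 29–30: sit town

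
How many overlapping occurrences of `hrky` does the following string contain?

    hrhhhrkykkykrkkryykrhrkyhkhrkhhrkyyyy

Sliding a length-4 window over the 37 characters (34 positions):
  position 5–8: hrky
  position 21–24: hrky
  position 31–34: hrky

3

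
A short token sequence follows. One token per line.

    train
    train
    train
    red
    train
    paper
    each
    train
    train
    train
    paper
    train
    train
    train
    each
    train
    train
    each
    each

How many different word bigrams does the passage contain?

19 tokens → 18 bigram windows in total.
Repeated bigrams (each contributes count−1 duplicates):
  train train: 7
  each train: 2
  train each: 2
  train paper: 2
9 duplicate windows → 18 − 9 = 9 distinct.

9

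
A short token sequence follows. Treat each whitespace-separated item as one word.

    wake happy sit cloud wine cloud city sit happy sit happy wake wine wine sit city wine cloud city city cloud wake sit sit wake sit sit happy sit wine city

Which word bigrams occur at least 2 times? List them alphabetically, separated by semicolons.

cloud city; happy sit; sit happy; sit sit; wake sit; wine cloud

Bigram counts meeting the condition (at least 2 times):
  cloud city: 2
  happy sit: 3
  sit happy: 3
  sit sit: 2
  wake sit: 2
  wine cloud: 2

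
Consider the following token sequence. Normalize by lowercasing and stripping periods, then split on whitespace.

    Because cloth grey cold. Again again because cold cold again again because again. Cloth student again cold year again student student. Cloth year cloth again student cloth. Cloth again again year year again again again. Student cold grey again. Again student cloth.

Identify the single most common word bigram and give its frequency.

"again again", 6 times

Bigram frequencies (highest first):
  again again: 6
  again student: 4
  student cloth: 3
  cold again: 2
  again because: 2
  year again: 2
  … (21 more, each ≤ 2)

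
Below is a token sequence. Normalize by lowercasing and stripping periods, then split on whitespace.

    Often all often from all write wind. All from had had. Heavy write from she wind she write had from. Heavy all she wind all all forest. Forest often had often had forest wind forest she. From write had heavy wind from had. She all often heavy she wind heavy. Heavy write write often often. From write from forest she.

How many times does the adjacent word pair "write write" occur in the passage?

Scanning the 59 overlapping bigram windows for "write write":
  position 52–53: write write

1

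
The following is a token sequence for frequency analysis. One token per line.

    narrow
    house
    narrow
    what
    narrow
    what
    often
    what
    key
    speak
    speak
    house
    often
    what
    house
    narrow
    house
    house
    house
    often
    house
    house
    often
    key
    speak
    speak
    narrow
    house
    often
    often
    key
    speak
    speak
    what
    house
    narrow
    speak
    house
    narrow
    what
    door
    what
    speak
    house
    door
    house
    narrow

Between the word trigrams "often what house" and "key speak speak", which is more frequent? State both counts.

"often what house": 1 occurrence
"key speak speak": 3 occurrences

"key speak speak" (3 vs 1)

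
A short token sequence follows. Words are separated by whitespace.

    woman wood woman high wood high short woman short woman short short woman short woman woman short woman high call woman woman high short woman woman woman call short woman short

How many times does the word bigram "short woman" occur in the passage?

7

Scanning the 30 overlapping bigram windows for "short woman":
  position 7–8: short woman
  position 9–10: short woman
  position 12–13: short woman
  position 14–15: short woman
  position 17–18: short woman
  position 24–25: short woman
  position 29–30: short woman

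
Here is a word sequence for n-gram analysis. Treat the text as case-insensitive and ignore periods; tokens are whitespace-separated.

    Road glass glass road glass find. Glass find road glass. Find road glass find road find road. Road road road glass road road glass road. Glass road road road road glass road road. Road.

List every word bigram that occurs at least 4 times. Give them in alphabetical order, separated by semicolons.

find road; glass find; glass road; road glass; road road

Bigram counts meeting the condition (at least 4 times):
  find road: 4
  glass find: 4
  glass road: 5
  road glass: 8
  road road: 9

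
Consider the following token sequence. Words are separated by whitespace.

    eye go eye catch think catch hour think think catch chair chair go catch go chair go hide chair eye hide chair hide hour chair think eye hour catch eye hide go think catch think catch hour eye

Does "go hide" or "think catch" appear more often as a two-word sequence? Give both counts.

"go hide": 1 occurrence
"think catch": 4 occurrences

"think catch" (4 vs 1)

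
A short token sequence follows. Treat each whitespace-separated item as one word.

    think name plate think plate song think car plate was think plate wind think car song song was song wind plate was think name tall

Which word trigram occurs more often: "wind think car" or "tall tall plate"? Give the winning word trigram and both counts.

"wind think car" (1 vs 0)

"wind think car": 1 occurrence
"tall tall plate": 0 occurrences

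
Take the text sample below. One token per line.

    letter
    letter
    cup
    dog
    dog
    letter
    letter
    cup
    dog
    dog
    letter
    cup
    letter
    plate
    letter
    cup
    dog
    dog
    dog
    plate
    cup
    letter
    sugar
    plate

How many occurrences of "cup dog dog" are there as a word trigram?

Scanning the 22 overlapping trigram windows for "cup dog dog":
  position 3–5: cup dog dog
  position 8–10: cup dog dog
  position 16–18: cup dog dog

3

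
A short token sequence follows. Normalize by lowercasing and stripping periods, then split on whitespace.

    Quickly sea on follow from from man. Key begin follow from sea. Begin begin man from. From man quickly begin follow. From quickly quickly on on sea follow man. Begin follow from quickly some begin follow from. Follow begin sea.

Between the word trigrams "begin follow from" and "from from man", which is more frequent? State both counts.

"begin follow from": 4 occurrences
"from from man": 2 occurrences

"begin follow from" (4 vs 2)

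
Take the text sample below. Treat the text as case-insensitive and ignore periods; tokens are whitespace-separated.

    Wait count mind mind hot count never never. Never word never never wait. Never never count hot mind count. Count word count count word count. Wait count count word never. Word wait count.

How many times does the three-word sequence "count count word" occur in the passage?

3

Scanning the 31 overlapping trigram windows for "count count word":
  position 19–21: count count word
  position 22–24: count count word
  position 27–29: count count word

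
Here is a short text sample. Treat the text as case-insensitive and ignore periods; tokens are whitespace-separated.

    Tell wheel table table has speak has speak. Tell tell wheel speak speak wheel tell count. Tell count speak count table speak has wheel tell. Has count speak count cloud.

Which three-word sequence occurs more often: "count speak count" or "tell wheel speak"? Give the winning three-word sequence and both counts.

"count speak count": 2 occurrences
"tell wheel speak": 1 occurrence

"count speak count" (2 vs 1)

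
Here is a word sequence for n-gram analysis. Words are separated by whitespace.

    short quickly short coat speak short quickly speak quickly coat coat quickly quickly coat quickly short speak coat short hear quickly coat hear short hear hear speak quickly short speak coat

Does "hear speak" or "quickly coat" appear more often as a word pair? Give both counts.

"quickly coat" (3 vs 1)

"hear speak": 1 occurrence
"quickly coat": 3 occurrences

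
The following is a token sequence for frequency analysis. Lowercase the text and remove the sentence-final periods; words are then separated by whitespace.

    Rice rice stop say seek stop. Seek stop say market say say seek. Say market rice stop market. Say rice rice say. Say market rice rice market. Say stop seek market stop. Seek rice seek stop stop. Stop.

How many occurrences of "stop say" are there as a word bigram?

2

Scanning the 37 overlapping bigram windows for "stop say":
  position 3–4: stop say
  position 8–9: stop say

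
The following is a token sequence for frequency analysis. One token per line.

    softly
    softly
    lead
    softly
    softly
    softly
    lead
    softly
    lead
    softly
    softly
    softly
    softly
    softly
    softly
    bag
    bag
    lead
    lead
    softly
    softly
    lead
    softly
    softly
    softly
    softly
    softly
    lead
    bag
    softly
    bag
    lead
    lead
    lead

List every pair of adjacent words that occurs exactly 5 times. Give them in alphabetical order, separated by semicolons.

Bigram counts meeting the condition (exactly 5 times):
  lead softly: 5
  softly lead: 5

lead softly; softly lead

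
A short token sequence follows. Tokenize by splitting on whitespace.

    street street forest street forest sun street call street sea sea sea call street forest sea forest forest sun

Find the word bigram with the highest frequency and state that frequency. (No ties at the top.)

Bigram frequencies (highest first):
  street forest: 3
  forest sun: 2
  call street: 2
  sea sea: 2
  street street: 1
  forest street: 1
  … (7 more, each ≤ 1)

"street forest", 3 times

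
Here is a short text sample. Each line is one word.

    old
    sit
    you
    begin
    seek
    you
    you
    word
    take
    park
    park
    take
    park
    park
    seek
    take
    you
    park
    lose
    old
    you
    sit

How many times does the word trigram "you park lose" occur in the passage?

Scanning the 20 overlapping trigram windows for "you park lose":
  position 17–19: you park lose

1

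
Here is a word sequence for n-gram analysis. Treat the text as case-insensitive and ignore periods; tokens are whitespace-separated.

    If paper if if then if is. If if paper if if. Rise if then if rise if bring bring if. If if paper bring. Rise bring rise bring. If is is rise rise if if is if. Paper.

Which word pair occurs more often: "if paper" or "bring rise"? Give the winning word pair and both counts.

"if paper": 4 occurrences
"bring rise": 2 occurrences

"if paper" (4 vs 2)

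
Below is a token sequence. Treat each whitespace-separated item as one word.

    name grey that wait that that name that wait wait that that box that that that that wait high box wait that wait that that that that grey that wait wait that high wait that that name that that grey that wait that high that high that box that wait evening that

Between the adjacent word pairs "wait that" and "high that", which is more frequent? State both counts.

"wait that": 7 occurrences
"high that": 2 occurrences

"wait that" (7 vs 2)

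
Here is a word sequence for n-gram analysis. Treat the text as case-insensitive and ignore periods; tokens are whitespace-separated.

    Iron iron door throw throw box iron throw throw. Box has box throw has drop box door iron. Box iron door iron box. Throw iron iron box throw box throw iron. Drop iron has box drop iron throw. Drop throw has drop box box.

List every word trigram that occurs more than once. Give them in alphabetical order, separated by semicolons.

Trigram counts meeting the condition (more than once):
  box throw iron: 2
  door iron box: 2
  has drop box: 2
  iron box throw: 2
  throw has drop: 2
  throw throw box: 2

box throw iron; door iron box; has drop box; iron box throw; throw has drop; throw throw box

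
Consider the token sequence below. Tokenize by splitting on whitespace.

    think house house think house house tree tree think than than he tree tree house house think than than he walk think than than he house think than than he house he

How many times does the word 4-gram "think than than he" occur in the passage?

Scanning the 29 overlapping 4-gram windows for "think than than he":
  position 9–12: think than than he
  position 17–20: think than than he
  position 22–25: think than than he
  position 27–30: think than than he

4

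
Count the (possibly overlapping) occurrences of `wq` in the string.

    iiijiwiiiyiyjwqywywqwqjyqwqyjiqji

4

Sliding a length-2 window over the 33 characters (32 positions):
  position 14–15: wq
  position 19–20: wq
  position 21–22: wq
  position 26–27: wq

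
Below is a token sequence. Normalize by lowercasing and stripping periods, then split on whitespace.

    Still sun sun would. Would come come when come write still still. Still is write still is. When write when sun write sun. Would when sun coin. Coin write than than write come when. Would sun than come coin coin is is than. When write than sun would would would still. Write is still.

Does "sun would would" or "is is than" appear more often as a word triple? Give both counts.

"sun would would": 2 occurrences
"is is than": 1 occurrence

"sun would would" (2 vs 1)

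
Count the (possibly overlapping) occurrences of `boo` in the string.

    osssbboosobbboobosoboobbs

3

Sliding a length-3 window over the 25 characters (23 positions):
  position 6–8: boo
  position 13–15: boo
  position 20–22: boo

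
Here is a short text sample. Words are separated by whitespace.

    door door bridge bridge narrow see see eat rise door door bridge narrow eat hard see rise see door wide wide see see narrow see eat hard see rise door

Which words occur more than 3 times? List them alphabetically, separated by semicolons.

door; see

Unigram counts meeting the condition (more than 3 times):
  door: 6
  see: 8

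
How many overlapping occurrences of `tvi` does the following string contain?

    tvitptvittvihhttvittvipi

Sliding a length-3 window over the 24 characters (22 positions):
  position 1–3: tvi
  position 6–8: tvi
  position 10–12: tvi
  position 16–18: tvi
  position 20–22: tvi

5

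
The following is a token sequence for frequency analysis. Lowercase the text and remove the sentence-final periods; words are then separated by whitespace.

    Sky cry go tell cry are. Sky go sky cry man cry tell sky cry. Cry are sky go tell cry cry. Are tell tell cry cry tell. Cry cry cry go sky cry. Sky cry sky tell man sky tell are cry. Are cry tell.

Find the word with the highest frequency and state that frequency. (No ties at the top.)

"cry", 17 times

Unigram frequencies (highest first):
  cry: 17
  sky: 9
  tell: 9
  are: 5
  go: 4
  man: 2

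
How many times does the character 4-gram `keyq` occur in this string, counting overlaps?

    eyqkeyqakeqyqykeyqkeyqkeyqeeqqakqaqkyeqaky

Sliding a length-4 window over the 42 characters (39 positions):
  position 4–7: keyq
  position 15–18: keyq
  position 19–22: keyq
  position 23–26: keyq

4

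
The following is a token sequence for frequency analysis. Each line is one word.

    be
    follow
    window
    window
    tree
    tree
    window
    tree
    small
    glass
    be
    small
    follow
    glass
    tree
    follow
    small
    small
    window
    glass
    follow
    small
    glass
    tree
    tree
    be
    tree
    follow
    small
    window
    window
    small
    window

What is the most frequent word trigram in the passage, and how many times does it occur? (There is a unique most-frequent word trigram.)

"tree follow small", 2 times

Trigram frequencies (highest first):
  tree follow small: 2
  be follow window: 1
  follow window window: 1
  window window tree: 1
  window tree tree: 1
  tree tree window: 1
  … (24 more, each ≤ 1)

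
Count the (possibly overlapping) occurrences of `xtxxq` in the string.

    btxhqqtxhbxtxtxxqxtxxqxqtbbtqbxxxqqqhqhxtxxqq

Sliding a length-5 window over the 45 characters (41 positions):
  position 13–17: xtxxq
  position 18–22: xtxxq
  position 40–44: xtxxq

3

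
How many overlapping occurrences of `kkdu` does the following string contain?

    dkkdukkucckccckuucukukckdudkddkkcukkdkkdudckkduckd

Sliding a length-4 window over the 50 characters (47 positions):
  position 2–5: kkdu
  position 38–41: kkdu
  position 44–47: kkdu

3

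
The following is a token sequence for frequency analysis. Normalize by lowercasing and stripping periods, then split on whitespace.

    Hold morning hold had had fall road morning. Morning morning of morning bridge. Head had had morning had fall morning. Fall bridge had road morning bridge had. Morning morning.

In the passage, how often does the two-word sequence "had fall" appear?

Scanning the 28 overlapping bigram windows for "had fall":
  position 5–6: had fall
  position 18–19: had fall

2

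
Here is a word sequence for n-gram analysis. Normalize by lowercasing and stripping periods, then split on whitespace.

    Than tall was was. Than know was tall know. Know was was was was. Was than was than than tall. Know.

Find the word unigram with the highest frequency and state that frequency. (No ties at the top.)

"was", 9 times

Unigram frequencies (highest first):
  was: 9
  than: 5
  know: 4
  tall: 3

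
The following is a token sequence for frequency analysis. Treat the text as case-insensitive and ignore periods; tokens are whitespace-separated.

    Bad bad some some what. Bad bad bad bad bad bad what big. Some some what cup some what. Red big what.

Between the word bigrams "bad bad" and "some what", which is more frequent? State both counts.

"bad bad": 6 occurrences
"some what": 3 occurrences

"bad bad" (6 vs 3)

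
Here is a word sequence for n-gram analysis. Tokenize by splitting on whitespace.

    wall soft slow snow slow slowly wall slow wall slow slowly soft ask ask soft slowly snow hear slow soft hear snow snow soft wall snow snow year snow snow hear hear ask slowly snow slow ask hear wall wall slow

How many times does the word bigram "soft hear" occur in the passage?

1

Scanning the 40 overlapping bigram windows for "soft hear":
  position 20–21: soft hear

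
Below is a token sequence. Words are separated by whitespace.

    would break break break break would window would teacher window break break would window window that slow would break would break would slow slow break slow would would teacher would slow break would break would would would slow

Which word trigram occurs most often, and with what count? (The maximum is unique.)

Trigram frequencies (highest first):
  would break would: 3
  break break break: 2
  break break would: 2
  break would window: 2
  break would break: 2
  would break break: 1
  … (24 more, each ≤ 1)

"would break would", 3 times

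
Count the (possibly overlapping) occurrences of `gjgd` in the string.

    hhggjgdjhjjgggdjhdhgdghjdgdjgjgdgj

2

Sliding a length-4 window over the 34 characters (31 positions):
  position 4–7: gjgd
  position 29–32: gjgd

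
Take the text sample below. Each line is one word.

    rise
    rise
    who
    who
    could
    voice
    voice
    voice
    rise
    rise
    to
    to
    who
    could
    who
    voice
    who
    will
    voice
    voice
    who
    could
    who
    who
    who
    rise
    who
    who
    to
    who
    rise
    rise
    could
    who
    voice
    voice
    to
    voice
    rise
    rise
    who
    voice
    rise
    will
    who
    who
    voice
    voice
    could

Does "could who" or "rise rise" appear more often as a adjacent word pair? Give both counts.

"could who": 3 occurrences
"rise rise": 4 occurrences

"rise rise" (4 vs 3)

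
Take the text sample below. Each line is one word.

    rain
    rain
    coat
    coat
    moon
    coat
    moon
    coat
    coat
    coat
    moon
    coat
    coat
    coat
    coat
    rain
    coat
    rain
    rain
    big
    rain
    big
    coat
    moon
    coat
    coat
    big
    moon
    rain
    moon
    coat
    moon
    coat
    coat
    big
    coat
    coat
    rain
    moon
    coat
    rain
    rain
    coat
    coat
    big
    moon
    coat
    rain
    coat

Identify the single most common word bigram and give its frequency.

"coat coat", 10 times

Bigram frequencies (highest first):
  coat coat: 10
  moon coat: 8
  coat moon: 5
  coat rain: 5
  rain coat: 4
  rain rain: 3
  … (7 more, each ≤ 3)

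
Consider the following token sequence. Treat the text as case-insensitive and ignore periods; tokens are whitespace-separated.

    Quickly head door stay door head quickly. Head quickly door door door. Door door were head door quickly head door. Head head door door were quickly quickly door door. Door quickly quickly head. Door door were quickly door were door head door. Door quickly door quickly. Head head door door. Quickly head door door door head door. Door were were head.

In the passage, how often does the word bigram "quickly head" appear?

Scanning the 60 overlapping bigram windows for "quickly head":
  position 1–2: quickly head
  position 7–8: quickly head
  position 18–19: quickly head
  position 32–33: quickly head
  position 46–47: quickly head
  position 51–52: quickly head

6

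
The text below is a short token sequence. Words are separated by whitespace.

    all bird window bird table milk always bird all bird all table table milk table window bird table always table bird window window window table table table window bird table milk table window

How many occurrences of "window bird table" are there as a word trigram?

Scanning the 31 overlapping trigram windows for "window bird table":
  position 3–5: window bird table
  position 16–18: window bird table
  position 28–30: window bird table

3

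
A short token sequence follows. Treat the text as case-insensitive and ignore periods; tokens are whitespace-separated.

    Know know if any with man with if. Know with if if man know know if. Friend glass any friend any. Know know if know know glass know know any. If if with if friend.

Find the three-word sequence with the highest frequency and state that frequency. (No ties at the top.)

Trigram frequencies (highest first):
  know know if: 3
  know if any: 1
  if any with: 1
  any with man: 1
  with man with: 1
  man with if: 1
  … (25 more, each ≤ 1)

"know know if", 3 times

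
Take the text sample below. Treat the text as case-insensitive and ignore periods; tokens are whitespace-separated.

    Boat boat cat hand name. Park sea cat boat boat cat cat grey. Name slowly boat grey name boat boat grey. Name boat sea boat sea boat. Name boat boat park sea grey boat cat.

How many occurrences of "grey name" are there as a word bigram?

Scanning the 34 overlapping bigram windows for "grey name":
  position 13–14: grey name
  position 17–18: grey name
  position 21–22: grey name

3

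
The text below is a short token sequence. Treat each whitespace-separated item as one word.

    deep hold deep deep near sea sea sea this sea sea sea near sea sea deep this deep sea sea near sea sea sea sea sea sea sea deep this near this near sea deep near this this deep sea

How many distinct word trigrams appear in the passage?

25

40 tokens → 38 trigram windows in total.
Repeated trigrams (each contributes count−1 duplicates):
  sea sea sea: 7
  near sea sea: 3
  sea deep this: 2
  sea near sea: 2
  sea sea deep: 2
  sea sea near: 2
  this deep sea: 2
13 duplicate windows → 38 − 13 = 25 distinct.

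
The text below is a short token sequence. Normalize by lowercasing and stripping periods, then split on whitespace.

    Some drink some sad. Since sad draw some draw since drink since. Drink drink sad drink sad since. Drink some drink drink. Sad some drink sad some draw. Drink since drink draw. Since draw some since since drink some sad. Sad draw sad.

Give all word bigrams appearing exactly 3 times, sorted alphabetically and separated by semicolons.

drink some; some drink

Bigram counts meeting the condition (exactly 3 times):
  drink some: 3
  some drink: 3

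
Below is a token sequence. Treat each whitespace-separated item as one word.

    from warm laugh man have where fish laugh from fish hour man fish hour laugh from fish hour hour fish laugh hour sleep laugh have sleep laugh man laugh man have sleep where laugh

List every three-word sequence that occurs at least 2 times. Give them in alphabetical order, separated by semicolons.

Trigram counts meeting the condition (at least 2 times):
  from fish hour: 2
  laugh from fish: 2
  laugh man have: 2

from fish hour; laugh from fish; laugh man have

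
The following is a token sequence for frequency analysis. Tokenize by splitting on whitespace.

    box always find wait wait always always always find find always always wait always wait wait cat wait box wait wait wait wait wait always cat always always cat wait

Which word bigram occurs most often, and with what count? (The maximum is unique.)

"wait wait", 6 times

Bigram frequencies (highest first):
  wait wait: 6
  always always: 4
  wait always: 3
  always find: 2
  always wait: 2
  cat wait: 2
  … (9 more, each ≤ 2)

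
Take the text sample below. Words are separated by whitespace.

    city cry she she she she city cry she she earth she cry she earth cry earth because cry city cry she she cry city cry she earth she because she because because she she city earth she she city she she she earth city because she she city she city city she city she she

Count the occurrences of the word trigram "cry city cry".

2

Scanning the 54 overlapping trigram windows for "cry city cry":
  position 19–21: cry city cry
  position 24–26: cry city cry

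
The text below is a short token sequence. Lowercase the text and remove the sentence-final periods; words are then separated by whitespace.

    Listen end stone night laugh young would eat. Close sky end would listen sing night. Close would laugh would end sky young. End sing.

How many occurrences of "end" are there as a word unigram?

Scanning the 24 tokens for "end":
  position 2: end
  position 11: end
  position 20: end
  position 23: end

4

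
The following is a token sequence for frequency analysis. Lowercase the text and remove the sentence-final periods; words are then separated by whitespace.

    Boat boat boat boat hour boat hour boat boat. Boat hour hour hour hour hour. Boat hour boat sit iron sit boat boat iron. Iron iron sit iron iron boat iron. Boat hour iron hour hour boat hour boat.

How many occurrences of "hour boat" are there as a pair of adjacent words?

6

Scanning the 38 overlapping bigram windows for "hour boat":
  position 5–6: hour boat
  position 7–8: hour boat
  position 15–16: hour boat
  position 17–18: hour boat
  position 36–37: hour boat
  position 38–39: hour boat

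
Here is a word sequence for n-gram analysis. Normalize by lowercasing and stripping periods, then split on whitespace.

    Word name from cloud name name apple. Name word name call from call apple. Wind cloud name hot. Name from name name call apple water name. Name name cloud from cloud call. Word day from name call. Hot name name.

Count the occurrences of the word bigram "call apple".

2

Scanning the 39 overlapping bigram windows for "call apple":
  position 13–14: call apple
  position 23–24: call apple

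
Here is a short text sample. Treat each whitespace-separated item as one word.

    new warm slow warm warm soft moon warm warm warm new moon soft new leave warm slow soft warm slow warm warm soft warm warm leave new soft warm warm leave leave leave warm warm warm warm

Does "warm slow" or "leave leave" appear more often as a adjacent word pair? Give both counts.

"warm slow" (3 vs 2)

"warm slow": 3 occurrences
"leave leave": 2 occurrences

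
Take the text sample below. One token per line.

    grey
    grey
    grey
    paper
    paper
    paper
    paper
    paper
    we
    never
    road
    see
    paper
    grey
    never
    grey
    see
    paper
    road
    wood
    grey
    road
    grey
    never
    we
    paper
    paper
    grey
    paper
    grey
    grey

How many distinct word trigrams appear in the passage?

31 tokens → 29 trigram windows in total.
Repeated trigrams (each contributes count−1 duplicates):
  paper paper paper: 3
2 duplicate windows → 29 − 2 = 27 distinct.

27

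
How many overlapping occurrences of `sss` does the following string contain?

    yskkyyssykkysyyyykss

Sliding a length-3 window over the 20 characters (18 positions):
  (no match at any position)

0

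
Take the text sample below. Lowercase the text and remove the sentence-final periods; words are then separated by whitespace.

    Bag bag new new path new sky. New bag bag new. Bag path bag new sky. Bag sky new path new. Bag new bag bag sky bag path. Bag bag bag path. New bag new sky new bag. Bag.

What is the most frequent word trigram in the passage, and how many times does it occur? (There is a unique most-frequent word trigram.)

"new bag bag", 3 times

Trigram frequencies (highest first):
  new bag bag: 3
  bag bag new: 2
  new path new: 2
  new sky new: 2
  sky new bag: 2
  bag new bag: 2
  … (20 more, each ≤ 2)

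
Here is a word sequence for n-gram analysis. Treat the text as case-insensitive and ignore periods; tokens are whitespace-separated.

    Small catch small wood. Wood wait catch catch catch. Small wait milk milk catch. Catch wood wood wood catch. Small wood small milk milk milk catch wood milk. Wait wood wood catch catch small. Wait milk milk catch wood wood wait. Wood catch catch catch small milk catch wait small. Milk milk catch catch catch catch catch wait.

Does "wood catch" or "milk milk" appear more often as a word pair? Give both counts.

"milk milk" (5 vs 3)

"wood catch": 3 occurrences
"milk milk": 5 occurrences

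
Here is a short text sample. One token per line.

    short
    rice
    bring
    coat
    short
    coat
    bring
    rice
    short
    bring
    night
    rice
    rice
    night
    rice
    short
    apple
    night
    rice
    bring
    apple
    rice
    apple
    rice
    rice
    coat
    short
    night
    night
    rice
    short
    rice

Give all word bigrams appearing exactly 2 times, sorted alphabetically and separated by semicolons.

Bigram counts meeting the condition (exactly 2 times):
  apple rice: 2
  coat short: 2
  rice bring: 2
  rice rice: 2
  short rice: 2

apple rice; coat short; rice bring; rice rice; short rice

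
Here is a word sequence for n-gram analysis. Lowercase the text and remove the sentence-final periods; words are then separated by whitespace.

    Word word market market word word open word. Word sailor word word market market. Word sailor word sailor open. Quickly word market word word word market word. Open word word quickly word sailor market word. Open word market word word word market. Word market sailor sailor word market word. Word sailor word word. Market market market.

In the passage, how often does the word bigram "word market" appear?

Scanning the 55 overlapping bigram windows for "word market":
  position 2–3: word market
  position 12–13: word market
  position 21–22: word market
  position 25–26: word market
  position 37–38: word market
  position 41–42: word market
  position 43–44: word market
  position 47–48: word market
  position 53–54: word market

9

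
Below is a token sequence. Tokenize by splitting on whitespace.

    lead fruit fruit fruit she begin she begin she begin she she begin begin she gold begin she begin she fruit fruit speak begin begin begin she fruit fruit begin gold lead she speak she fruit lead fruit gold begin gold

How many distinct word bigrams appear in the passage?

20

41 tokens → 40 bigram windows in total.
Repeated bigrams (each contributes count−1 duplicates):
  begin she: 7
  she begin: 5
  fruit fruit: 4
  begin begin: 3
  she fruit: 3
  begin gold: 2
  gold begin: 2
  lead fruit: 2
20 duplicate windows → 40 − 20 = 20 distinct.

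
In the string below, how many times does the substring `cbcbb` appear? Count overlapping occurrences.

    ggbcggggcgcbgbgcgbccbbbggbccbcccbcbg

0

Sliding a length-5 window over the 36 characters (32 positions):
  (no match at any position)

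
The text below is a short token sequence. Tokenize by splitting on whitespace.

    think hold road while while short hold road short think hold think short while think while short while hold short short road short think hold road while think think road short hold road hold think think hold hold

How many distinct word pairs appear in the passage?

38 tokens → 37 bigram windows in total.
Repeated bigrams (each contributes count−1 duplicates):
  hold road: 4
  think hold: 4
  road short: 3
  hold think: 2
  road while: 2
  short hold: 2
  short think: 2
  short while: 2
  … (3 more repeated)
16 duplicate windows → 37 − 16 = 21 distinct.

21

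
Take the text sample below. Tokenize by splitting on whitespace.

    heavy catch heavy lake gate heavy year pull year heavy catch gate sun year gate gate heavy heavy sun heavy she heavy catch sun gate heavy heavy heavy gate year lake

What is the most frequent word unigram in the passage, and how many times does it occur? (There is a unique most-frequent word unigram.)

Unigram frequencies (highest first):
  heavy: 11
  gate: 6
  year: 4
  catch: 3
  sun: 3
  lake: 2
  … (2 more, each ≤ 1)

"heavy", 11 times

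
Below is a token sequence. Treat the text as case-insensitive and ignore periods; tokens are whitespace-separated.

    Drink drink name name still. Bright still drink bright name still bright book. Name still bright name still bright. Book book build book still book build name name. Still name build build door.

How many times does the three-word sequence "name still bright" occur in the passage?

Scanning the 31 overlapping trigram windows for "name still bright":
  position 4–6: name still bright
  position 10–12: name still bright
  position 14–16: name still bright
  position 17–19: name still bright

4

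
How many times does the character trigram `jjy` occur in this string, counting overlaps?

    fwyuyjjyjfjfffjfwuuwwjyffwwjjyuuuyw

Sliding a length-3 window over the 35 characters (33 positions):
  position 6–8: jjy
  position 28–30: jjy

2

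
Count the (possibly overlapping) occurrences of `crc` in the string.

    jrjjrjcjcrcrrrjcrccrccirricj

3

Sliding a length-3 window over the 28 characters (26 positions):
  position 9–11: crc
  position 16–18: crc
  position 19–21: crc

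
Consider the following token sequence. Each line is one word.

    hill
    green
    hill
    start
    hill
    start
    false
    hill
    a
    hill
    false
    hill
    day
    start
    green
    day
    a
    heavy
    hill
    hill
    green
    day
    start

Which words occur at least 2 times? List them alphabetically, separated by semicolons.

Unigram counts meeting the condition (at least 2 times):
  a: 2
  day: 3
  false: 2
  green: 3
  hill: 8
  start: 4

a; day; false; green; hill; start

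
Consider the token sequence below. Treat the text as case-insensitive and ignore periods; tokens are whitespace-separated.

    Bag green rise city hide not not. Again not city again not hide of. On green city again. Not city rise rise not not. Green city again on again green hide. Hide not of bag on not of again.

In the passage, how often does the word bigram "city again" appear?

3

Scanning the 38 overlapping bigram windows for "city again":
  position 10–11: city again
  position 17–18: city again
  position 26–27: city again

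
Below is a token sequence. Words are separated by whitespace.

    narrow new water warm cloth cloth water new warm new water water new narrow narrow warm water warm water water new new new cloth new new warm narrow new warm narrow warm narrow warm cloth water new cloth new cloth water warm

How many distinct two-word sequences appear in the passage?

42 tokens → 41 bigram windows in total.
Repeated bigrams (each contributes count−1 duplicates):
  water new: 4
  cloth water: 3
  narrow warm: 3
  new cloth: 3
  new new: 3
  new warm: 3
  warm narrow: 3
  water warm: 3
  … (6 more repeated)
23 duplicate windows → 41 − 23 = 18 distinct.

18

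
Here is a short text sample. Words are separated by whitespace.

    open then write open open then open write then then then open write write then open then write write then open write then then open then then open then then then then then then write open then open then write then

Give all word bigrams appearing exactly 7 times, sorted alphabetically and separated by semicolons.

Bigram counts meeting the condition (exactly 7 times):
  open then: 7
  then open: 7

open then; then open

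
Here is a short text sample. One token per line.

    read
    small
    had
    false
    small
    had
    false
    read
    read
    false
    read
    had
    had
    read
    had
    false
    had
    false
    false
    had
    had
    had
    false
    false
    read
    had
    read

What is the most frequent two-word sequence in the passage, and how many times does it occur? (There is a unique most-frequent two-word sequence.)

Bigram frequencies (highest first):
  had false: 5
  false read: 3
  read had: 3
  had had: 3
  small had: 2
  had read: 2
  … (6 more, each ≤ 2)

"had false", 5 times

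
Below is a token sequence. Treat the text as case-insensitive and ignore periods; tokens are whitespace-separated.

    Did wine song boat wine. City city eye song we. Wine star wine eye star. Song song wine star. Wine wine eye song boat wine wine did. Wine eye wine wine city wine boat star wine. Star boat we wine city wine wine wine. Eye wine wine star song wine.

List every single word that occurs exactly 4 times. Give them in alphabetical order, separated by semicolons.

boat; city

Unigram counts meeting the condition (exactly 4 times):
  boat: 4
  city: 4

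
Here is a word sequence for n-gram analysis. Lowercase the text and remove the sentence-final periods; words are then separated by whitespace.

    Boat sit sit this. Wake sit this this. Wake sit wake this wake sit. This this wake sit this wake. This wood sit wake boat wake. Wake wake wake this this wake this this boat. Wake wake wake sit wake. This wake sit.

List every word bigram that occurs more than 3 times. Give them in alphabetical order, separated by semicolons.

Bigram counts meeting the condition (more than 3 times):
  sit this: 4
  this this: 4
  this wake: 7
  wake sit: 6
  wake this: 5
  wake wake: 5

sit this; this this; this wake; wake sit; wake this; wake wake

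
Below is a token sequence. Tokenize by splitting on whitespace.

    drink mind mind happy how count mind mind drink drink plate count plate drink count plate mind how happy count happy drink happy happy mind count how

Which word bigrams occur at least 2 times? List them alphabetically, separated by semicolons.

count plate; mind mind

Bigram counts meeting the condition (at least 2 times):
  count plate: 2
  mind mind: 2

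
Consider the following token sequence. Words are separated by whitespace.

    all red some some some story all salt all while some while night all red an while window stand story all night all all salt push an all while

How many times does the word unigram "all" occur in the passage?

Scanning the 29 tokens for "all":
  position 1: all
  position 7: all
  position 9: all
  position 14: all
  position 21: all
  position 23: all
  position 24: all
  position 28: all

8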